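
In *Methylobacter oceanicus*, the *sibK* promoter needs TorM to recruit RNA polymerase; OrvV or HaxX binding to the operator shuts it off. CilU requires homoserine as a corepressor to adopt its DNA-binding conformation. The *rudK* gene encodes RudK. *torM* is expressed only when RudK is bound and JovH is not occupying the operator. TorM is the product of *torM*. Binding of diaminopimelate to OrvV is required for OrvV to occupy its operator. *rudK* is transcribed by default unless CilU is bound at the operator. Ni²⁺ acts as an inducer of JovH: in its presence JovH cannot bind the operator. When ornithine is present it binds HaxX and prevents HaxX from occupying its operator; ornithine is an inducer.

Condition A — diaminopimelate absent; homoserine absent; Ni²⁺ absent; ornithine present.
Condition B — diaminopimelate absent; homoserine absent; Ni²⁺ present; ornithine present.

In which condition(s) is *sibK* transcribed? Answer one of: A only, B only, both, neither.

Condition A:
Diaminopimelate is absent, so OrvV is inactive.
Homoserine is absent, so CilU is inactive.
With no repressor bound, *rudK* is transcribed.
So RudK is produced and active.
Ni²⁺ is absent, so JovH is active.
With repressor JovH bound, *torM* is not transcribed.
So TorM is not produced.
Ornithine is present, so HaxX is inactive.
Required activator TorM is absent, so *sibK* is not transcribed.
→ *sibK* is OFF in A.
Condition B:
Diaminopimelate is absent, so OrvV is inactive.
Homoserine is absent, so CilU is inactive.
With no repressor bound, *rudK* is transcribed.
So RudK is produced and active.
Ni²⁺ is present, so JovH is inactive.
No repressor is bound and RudK is active, so *torM* is transcribed.
So TorM is produced and active.
Ornithine is present, so HaxX is inactive.
No repressor is bound and TorM is active, so *sibK* is transcribed.
→ *sibK* is ON in B.

B only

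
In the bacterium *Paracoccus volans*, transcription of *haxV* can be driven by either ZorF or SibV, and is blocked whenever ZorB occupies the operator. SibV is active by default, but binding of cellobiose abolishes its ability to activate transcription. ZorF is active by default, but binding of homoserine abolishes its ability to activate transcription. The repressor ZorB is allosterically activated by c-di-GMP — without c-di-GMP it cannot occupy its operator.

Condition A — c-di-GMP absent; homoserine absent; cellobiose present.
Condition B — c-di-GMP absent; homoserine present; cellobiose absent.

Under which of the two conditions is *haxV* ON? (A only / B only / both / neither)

both

Condition A:
c-di-GMP is absent, so ZorB is inactive.
Homoserine is absent, so ZorF is active.
Cellobiose is present, so SibV is inactive.
Activator ZorF is present, so *haxV* is transcribed.
→ *haxV* is ON in A.
Condition B:
c-di-GMP is absent, so ZorB is inactive.
Homoserine is present, so ZorF is inactive.
Cellobiose is absent, so SibV is active.
Activator SibV is present, so *haxV* is transcribed.
→ *haxV* is ON in B.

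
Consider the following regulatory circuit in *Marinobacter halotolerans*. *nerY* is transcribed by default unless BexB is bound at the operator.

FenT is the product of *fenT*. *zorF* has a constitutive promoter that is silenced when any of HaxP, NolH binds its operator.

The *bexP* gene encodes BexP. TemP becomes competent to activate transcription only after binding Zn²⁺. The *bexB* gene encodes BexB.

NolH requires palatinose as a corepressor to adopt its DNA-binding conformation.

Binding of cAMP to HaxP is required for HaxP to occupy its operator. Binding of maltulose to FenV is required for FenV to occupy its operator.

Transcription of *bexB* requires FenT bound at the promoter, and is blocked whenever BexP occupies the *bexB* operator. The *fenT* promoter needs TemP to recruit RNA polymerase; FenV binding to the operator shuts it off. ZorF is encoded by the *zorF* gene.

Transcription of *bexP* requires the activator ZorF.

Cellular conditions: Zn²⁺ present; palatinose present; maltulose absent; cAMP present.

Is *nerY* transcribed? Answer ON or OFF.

cAMP is present, so HaxP is active.
Palatinose is present, so NolH is active.
With repressor HaxP bound, *zorF* is not transcribed.
So ZorF is not produced.
Required activator ZorF is absent, so *bexP* is not transcribed.
So BexP is not produced.
Maltulose is absent, so FenV is inactive.
Zn²⁺ is present, so TemP is active.
No repressor is bound and TemP is active, so *fenT* is transcribed.
So FenT is produced and active.
No repressor is bound and FenT is active, so *bexB* is transcribed.
So BexB is produced and active.
With repressor BexB bound, *nerY* is not transcribed.

OFF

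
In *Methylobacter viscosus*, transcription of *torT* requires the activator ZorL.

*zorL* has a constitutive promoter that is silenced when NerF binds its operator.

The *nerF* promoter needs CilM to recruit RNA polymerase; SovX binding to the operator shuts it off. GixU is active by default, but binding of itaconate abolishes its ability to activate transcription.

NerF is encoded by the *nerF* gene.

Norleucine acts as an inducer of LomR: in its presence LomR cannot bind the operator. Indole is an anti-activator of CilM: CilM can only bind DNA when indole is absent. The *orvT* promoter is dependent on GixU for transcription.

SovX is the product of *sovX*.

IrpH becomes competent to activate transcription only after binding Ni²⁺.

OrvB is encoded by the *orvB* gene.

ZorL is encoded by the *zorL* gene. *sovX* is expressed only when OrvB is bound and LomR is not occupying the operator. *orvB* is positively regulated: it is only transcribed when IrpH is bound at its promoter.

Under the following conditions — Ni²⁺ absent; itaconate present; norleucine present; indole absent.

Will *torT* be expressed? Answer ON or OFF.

Ni²⁺ is absent, so IrpH is inactive.
Required activator IrpH is absent, so *orvB* is not transcribed.
So OrvB is not produced.
Norleucine is present, so LomR is inactive.
Required activator OrvB is absent, so *sovX* is not transcribed.
So SovX is not produced.
Indole is absent, so CilM is active.
No repressor is bound and CilM is active, so *nerF* is transcribed.
So NerF is produced and active.
With repressor NerF bound, *zorL* is not transcribed.
So ZorL is not produced.
Required activator ZorL is absent, so *torT* is not transcribed.

OFF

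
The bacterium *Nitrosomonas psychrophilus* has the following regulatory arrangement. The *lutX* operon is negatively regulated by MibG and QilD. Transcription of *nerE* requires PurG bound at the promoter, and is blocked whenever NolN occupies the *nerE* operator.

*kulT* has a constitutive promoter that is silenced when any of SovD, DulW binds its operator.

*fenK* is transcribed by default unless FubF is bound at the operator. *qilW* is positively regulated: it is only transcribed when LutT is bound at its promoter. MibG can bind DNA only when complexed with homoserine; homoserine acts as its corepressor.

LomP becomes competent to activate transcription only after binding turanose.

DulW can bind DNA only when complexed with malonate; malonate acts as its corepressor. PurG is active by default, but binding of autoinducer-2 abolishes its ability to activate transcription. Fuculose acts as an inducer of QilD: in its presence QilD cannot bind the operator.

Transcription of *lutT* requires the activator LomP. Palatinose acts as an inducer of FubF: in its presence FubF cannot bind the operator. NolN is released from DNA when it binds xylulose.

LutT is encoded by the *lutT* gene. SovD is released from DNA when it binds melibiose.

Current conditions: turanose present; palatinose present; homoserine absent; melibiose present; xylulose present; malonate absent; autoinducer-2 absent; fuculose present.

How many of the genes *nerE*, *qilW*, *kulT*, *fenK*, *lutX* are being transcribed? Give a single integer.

Xylulose is present, so NolN is inactive.
Autoinducer-2 is absent, so PurG is active.
No repressor is bound and PurG is active, so *nerE* is transcribed.
→ *nerE* is ON.
Turanose is present, so LomP is active.
No repressor is bound and LomP is active, so *lutT* is transcribed.
So LutT is produced and active.
No repressor is bound and LutT is active, so *qilW* is transcribed.
→ *qilW* is ON.
Melibiose is present, so SovD is inactive.
Malonate is absent, so DulW is inactive.
With no repressor bound, *kulT* is transcribed.
→ *kulT* is ON.
Palatinose is present, so FubF is inactive.
With no repressor bound, *fenK* is transcribed.
→ *fenK* is ON.
Homoserine is absent, so MibG is inactive.
Fuculose is present, so QilD is inactive.
With no repressor bound, *lutX* is transcribed.
→ *lutX* is ON.
5 of the 5 genes are transcribed.

5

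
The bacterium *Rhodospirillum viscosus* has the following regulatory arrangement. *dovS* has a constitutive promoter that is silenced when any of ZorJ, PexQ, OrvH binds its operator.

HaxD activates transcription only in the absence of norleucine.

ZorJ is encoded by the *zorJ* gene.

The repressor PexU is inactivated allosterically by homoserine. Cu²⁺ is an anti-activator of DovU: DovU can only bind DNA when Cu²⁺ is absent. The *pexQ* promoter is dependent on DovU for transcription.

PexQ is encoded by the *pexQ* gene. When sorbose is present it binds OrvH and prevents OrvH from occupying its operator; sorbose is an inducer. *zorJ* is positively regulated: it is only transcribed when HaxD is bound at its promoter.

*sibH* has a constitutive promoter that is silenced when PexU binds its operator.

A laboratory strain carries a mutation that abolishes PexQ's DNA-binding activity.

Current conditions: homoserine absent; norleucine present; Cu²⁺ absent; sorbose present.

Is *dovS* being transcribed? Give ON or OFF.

ON

Norleucine is present, so HaxD is inactive.
Required activator HaxD is absent, so *zorJ* is not transcribed.
So ZorJ is not produced.
PexQ is non-functional in this strain, so it has no effect.
Sorbose is present, so OrvH is inactive.
With no repressor bound, *dovS* is transcribed.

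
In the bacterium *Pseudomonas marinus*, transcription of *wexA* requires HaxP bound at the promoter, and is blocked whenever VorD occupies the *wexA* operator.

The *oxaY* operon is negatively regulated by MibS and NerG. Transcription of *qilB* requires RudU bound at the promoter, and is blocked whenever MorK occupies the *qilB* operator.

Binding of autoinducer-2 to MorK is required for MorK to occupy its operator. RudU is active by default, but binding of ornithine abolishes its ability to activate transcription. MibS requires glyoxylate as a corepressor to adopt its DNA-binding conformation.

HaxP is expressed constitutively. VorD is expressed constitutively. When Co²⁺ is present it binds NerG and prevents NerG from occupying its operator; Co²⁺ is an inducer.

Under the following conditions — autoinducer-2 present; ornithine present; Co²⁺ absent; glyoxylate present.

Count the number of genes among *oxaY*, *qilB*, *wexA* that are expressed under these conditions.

Glyoxylate is present, so MibS is active.
Co²⁺ is absent, so NerG is active.
With repressor MibS bound, *oxaY* is not transcribed.
→ *oxaY* is OFF.
Ornithine is present, so RudU is inactive.
Autoinducer-2 is present, so MorK is active.
With repressor MorK bound, *qilB* is not transcribed.
→ *qilB* is OFF.
VorD is produced constitutively and is active.
HaxP is produced constitutively and is active.
With repressor VorD bound, *wexA* is not transcribed.
→ *wexA* is OFF.
0 of the 3 genes are transcribed.

0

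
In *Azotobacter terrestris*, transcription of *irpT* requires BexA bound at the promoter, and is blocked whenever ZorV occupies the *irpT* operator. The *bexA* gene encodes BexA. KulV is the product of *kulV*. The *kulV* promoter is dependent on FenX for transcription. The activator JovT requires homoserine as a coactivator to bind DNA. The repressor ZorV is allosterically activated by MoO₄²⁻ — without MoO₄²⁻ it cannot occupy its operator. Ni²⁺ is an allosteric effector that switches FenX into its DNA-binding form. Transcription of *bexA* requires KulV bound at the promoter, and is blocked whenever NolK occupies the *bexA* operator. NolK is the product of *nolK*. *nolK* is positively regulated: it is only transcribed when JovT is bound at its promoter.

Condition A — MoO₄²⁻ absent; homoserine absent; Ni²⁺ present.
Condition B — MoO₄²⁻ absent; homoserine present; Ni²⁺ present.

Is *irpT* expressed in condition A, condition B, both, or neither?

Condition A:
MoO₄²⁻ is absent, so ZorV is inactive.
Homoserine is absent, so JovT is inactive.
Required activator JovT is absent, so *nolK* is not transcribed.
So NolK is not produced.
Ni²⁺ is present, so FenX is active.
No repressor is bound and FenX is active, so *kulV* is transcribed.
So KulV is produced and active.
No repressor is bound and KulV is active, so *bexA* is transcribed.
So BexA is produced and active.
No repressor is bound and BexA is active, so *irpT* is transcribed.
→ *irpT* is ON in A.
Condition B:
MoO₄²⁻ is absent, so ZorV is inactive.
Homoserine is present, so JovT is active.
No repressor is bound and JovT is active, so *nolK* is transcribed.
So NolK is produced and active.
Ni²⁺ is present, so FenX is active.
No repressor is bound and FenX is active, so *kulV* is transcribed.
So KulV is produced and active.
With repressor NolK bound, *bexA* is not transcribed.
So BexA is not produced.
Required activator BexA is absent, so *irpT* is not transcribed.
→ *irpT* is OFF in B.

A only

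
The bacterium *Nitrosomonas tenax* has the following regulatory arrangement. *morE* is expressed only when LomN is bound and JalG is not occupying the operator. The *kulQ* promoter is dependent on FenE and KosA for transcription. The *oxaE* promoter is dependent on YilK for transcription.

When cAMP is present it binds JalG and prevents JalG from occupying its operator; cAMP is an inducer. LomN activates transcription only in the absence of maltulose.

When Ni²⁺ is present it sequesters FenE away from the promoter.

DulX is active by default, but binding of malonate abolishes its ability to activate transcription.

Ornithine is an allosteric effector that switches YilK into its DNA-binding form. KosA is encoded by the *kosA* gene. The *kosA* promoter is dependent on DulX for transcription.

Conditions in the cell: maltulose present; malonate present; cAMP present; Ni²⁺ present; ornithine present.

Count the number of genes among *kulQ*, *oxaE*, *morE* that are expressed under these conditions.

Ni²⁺ is present, so FenE is inactive.
Malonate is present, so DulX is inactive.
Required activator DulX is absent, so *kosA* is not transcribed.
So KosA is not produced.
Required activator FenE is absent, so *kulQ* is not transcribed.
→ *kulQ* is OFF.
Ornithine is present, so YilK is active.
No repressor is bound and YilK is active, so *oxaE* is transcribed.
→ *oxaE* is ON.
cAMP is present, so JalG is inactive.
Maltulose is present, so LomN is inactive.
Required activator LomN is absent, so *morE* is not transcribed.
→ *morE* is OFF.
1 of the 3 genes is transcribed.

1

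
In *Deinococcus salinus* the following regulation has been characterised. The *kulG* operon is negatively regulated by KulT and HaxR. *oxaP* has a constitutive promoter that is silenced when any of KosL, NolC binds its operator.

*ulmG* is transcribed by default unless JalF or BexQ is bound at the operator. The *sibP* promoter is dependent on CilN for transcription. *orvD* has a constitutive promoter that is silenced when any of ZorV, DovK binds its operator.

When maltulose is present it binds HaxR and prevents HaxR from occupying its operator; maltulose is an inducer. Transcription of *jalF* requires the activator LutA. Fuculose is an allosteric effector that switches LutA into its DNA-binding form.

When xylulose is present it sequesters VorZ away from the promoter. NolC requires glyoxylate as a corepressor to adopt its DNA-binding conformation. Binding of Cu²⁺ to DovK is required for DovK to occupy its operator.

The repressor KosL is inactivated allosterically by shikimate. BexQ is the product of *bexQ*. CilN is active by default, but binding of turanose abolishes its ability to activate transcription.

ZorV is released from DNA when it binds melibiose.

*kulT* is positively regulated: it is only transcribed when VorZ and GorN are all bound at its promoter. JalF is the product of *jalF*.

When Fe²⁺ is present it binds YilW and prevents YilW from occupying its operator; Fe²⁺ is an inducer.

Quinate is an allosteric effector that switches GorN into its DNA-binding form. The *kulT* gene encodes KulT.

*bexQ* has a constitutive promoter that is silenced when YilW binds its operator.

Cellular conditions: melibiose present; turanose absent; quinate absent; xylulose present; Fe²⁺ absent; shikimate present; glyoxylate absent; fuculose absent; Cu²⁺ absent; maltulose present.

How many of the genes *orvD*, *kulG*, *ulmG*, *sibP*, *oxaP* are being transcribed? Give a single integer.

5

Melibiose is present, so ZorV is inactive.
Cu²⁺ is absent, so DovK is inactive.
With no repressor bound, *orvD* is transcribed.
→ *orvD* is ON.
Xylulose is present, so VorZ is inactive.
Quinate is absent, so GorN is inactive.
Required activator VorZ is absent, so *kulT* is not transcribed.
So KulT is not produced.
Maltulose is present, so HaxR is inactive.
With no repressor bound, *kulG* is transcribed.
→ *kulG* is ON.
Fuculose is absent, so LutA is inactive.
Required activator LutA is absent, so *jalF* is not transcribed.
So JalF is not produced.
Fe²⁺ is absent, so YilW is active.
With repressor YilW bound, *bexQ* is not transcribed.
So BexQ is not produced.
With no repressor bound, *ulmG* is transcribed.
→ *ulmG* is ON.
Turanose is absent, so CilN is active.
No repressor is bound and CilN is active, so *sibP* is transcribed.
→ *sibP* is ON.
Shikimate is present, so KosL is inactive.
Glyoxylate is absent, so NolC is inactive.
With no repressor bound, *oxaP* is transcribed.
→ *oxaP* is ON.
5 of the 5 genes are transcribed.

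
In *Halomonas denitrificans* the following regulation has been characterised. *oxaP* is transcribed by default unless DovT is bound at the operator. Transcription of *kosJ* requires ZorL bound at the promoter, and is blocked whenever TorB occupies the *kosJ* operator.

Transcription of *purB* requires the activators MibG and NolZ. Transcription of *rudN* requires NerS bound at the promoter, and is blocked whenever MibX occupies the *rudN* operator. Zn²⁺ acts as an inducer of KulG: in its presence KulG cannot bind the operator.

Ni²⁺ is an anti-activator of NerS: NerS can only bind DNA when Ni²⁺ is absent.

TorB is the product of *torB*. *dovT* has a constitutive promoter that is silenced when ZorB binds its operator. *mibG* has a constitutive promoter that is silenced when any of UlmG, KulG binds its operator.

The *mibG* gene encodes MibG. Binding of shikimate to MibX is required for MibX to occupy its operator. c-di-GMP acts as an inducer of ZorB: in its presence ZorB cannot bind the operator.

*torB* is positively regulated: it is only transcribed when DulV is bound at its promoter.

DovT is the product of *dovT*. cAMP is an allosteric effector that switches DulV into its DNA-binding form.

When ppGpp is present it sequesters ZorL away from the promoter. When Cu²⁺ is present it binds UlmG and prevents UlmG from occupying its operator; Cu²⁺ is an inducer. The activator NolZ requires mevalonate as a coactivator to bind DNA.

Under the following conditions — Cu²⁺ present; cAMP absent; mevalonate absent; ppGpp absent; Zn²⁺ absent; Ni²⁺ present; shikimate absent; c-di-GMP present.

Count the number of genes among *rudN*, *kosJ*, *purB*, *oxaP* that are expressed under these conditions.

1

Shikimate is absent, so MibX is inactive.
Ni²⁺ is present, so NerS is inactive.
Required activator NerS is absent, so *rudN* is not transcribed.
→ *rudN* is OFF.
ppGpp is absent, so ZorL is active.
cAMP is absent, so DulV is inactive.
Required activator DulV is absent, so *torB* is not transcribed.
So TorB is not produced.
No repressor is bound and ZorL is active, so *kosJ* is transcribed.
→ *kosJ* is ON.
Cu²⁺ is present, so UlmG is inactive.
Zn²⁺ is absent, so KulG is active.
With repressor KulG bound, *mibG* is not transcribed.
So MibG is not produced.
Mevalonate is absent, so NolZ is inactive.
Required activator MibG is absent, so *purB* is not transcribed.
→ *purB* is OFF.
c-di-GMP is present, so ZorB is inactive.
With no repressor bound, *dovT* is transcribed.
So DovT is produced and active.
With repressor DovT bound, *oxaP* is not transcribed.
→ *oxaP* is OFF.
1 of the 4 genes is transcribed.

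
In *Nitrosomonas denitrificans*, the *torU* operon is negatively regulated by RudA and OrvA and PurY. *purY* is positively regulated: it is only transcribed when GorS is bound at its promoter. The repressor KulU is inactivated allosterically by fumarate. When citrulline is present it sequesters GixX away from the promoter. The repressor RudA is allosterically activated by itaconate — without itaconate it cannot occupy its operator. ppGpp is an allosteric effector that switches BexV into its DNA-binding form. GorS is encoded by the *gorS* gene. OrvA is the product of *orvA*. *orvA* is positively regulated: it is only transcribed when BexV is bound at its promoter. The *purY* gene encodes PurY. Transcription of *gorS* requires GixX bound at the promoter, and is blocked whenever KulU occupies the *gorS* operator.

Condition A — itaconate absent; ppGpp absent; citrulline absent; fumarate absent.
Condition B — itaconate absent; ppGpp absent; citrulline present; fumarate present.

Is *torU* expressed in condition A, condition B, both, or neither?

both

Condition A:
Itaconate is absent, so RudA is inactive.
ppGpp is absent, so BexV is inactive.
Required activator BexV is absent, so *orvA* is not transcribed.
So OrvA is not produced.
Citrulline is absent, so GixX is active.
Fumarate is absent, so KulU is active.
With repressor KulU bound, *gorS* is not transcribed.
So GorS is not produced.
Required activator GorS is absent, so *purY* is not transcribed.
So PurY is not produced.
With no repressor bound, *torU* is transcribed.
→ *torU* is ON in A.
Condition B:
Itaconate is absent, so RudA is inactive.
ppGpp is absent, so BexV is inactive.
Required activator BexV is absent, so *orvA* is not transcribed.
So OrvA is not produced.
Citrulline is present, so GixX is inactive.
Fumarate is present, so KulU is inactive.
Required activator GixX is absent, so *gorS* is not transcribed.
So GorS is not produced.
Required activator GorS is absent, so *purY* is not transcribed.
So PurY is not produced.
With no repressor bound, *torU* is transcribed.
→ *torU* is ON in B.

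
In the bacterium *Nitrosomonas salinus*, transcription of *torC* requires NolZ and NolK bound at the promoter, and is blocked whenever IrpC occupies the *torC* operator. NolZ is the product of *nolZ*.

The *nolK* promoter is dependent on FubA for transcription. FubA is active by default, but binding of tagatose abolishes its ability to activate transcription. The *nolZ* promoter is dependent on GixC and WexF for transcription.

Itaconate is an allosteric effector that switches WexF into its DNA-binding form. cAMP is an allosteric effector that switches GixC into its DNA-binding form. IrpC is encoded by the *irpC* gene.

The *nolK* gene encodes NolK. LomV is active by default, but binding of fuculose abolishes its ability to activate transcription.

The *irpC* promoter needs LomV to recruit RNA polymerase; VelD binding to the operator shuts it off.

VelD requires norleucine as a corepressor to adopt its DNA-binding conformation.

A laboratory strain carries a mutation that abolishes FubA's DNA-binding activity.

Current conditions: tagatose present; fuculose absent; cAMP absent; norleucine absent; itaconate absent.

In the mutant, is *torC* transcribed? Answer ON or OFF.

OFF

Norleucine is absent, so VelD is inactive.
Fuculose is absent, so LomV is active.
No repressor is bound and LomV is active, so *irpC* is transcribed.
So IrpC is produced and active.
cAMP is absent, so GixC is inactive.
Itaconate is absent, so WexF is inactive.
Required activator GixC is absent, so *nolZ* is not transcribed.
So NolZ is not produced.
FubA is non-functional in this strain, so it has no effect.
Required activator FubA is absent, so *nolK* is not transcribed.
So NolK is not produced.
With repressor IrpC bound, *torC* is not transcribed.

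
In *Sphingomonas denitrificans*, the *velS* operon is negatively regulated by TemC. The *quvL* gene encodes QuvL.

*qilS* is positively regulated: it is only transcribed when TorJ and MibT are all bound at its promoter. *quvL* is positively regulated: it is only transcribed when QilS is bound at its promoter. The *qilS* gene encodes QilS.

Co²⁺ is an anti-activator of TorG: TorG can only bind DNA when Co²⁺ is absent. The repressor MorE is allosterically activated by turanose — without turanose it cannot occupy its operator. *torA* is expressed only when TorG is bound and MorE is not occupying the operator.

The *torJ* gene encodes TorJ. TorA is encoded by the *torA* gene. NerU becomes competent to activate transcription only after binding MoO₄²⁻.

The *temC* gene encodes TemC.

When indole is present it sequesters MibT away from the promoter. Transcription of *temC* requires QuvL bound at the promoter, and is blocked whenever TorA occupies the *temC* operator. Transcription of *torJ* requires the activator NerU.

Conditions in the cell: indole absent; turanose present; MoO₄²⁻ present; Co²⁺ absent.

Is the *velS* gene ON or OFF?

OFF

MoO₄²⁻ is present, so NerU is active.
No repressor is bound and NerU is active, so *torJ* is transcribed.
So TorJ is produced and active.
Indole is absent, so MibT is active.
No repressor is bound and TorJ and MibT are active, so *qilS* is transcribed.
So QilS is produced and active.
No repressor is bound and QilS is active, so *quvL* is transcribed.
So QuvL is produced and active.
Co²⁺ is absent, so TorG is active.
Turanose is present, so MorE is active.
With repressor MorE bound, *torA* is not transcribed.
So TorA is not produced.
No repressor is bound and QuvL is active, so *temC* is transcribed.
So TemC is produced and active.
With repressor TemC bound, *velS* is not transcribed.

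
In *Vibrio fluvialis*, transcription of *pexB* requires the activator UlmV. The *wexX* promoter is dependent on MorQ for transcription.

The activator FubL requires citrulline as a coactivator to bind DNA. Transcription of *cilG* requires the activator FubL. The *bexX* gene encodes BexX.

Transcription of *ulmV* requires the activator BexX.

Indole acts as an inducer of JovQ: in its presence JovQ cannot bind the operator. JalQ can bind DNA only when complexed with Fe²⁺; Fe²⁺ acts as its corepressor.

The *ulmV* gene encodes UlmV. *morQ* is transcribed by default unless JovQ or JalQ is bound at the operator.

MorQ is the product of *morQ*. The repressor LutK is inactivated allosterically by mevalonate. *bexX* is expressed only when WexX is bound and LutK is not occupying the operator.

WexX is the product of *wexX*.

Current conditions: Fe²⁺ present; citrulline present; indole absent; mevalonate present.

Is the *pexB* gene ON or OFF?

OFF

Indole is absent, so JovQ is active.
Fe²⁺ is present, so JalQ is active.
With repressor JovQ bound, *morQ* is not transcribed.
So MorQ is not produced.
Required activator MorQ is absent, so *wexX* is not transcribed.
So WexX is not produced.
Mevalonate is present, so LutK is inactive.
Required activator WexX is absent, so *bexX* is not transcribed.
So BexX is not produced.
Required activator BexX is absent, so *ulmV* is not transcribed.
So UlmV is not produced.
Required activator UlmV is absent, so *pexB* is not transcribed.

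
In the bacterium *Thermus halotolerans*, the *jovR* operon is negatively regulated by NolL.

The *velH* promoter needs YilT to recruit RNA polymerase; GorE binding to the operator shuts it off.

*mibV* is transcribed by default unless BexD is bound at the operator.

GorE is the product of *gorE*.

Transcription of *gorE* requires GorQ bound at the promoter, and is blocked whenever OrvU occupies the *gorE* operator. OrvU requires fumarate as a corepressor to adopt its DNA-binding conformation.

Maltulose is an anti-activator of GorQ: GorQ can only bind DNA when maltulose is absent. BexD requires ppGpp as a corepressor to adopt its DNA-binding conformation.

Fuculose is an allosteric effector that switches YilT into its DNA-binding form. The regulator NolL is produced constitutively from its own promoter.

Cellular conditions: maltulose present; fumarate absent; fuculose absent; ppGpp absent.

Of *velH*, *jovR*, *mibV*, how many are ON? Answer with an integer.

Fumarate is absent, so OrvU is inactive.
Maltulose is present, so GorQ is inactive.
Required activator GorQ is absent, so *gorE* is not transcribed.
So GorE is not produced.
Fuculose is absent, so YilT is inactive.
Required activator YilT is absent, so *velH* is not transcribed.
→ *velH* is OFF.
NolL is produced constitutively and is active.
With repressor NolL bound, *jovR* is not transcribed.
→ *jovR* is OFF.
ppGpp is absent, so BexD is inactive.
With no repressor bound, *mibV* is transcribed.
→ *mibV* is ON.
1 of the 3 genes is transcribed.

1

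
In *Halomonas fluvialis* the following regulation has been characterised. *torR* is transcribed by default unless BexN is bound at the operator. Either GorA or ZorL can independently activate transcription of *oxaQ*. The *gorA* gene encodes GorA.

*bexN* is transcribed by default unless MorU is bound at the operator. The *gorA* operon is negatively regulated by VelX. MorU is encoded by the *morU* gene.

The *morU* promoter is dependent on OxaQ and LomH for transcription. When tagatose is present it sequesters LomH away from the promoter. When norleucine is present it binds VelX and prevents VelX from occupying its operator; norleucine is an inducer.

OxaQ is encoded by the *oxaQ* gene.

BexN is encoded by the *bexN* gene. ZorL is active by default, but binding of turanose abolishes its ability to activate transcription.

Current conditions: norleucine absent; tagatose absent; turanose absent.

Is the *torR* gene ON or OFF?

Norleucine is absent, so VelX is active.
With repressor VelX bound, *gorA* is not transcribed.
So GorA is not produced.
Turanose is absent, so ZorL is active.
Activator ZorL is present, so *oxaQ* is transcribed.
So OxaQ is produced and active.
Tagatose is absent, so LomH is active.
No repressor is bound and OxaQ and LomH are active, so *morU* is transcribed.
So MorU is produced and active.
With repressor MorU bound, *bexN* is not transcribed.
So BexN is not produced.
With no repressor bound, *torR* is transcribed.

ON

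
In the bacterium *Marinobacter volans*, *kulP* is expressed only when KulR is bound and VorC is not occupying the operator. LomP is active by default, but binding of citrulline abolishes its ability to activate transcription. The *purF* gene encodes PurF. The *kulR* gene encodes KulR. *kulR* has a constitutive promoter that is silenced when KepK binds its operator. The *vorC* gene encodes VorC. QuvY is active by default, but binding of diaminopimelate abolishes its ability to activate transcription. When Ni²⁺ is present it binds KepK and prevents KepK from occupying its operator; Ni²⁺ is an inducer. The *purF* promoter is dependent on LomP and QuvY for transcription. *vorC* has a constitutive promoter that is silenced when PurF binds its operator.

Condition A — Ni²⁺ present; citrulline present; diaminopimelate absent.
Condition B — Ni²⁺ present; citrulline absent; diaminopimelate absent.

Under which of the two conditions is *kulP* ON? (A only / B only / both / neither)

B only

Condition A:
Ni²⁺ is present, so KepK is inactive.
With no repressor bound, *kulR* is transcribed.
So KulR is produced and active.
Citrulline is present, so LomP is inactive.
Diaminopimelate is absent, so QuvY is active.
Required activator LomP is absent, so *purF* is not transcribed.
So PurF is not produced.
With no repressor bound, *vorC* is transcribed.
So VorC is produced and active.
With repressor VorC bound, *kulP* is not transcribed.
→ *kulP* is OFF in A.
Condition B:
Ni²⁺ is present, so KepK is inactive.
With no repressor bound, *kulR* is transcribed.
So KulR is produced and active.
Citrulline is absent, so LomP is active.
Diaminopimelate is absent, so QuvY is active.
No repressor is bound and LomP and QuvY are active, so *purF* is transcribed.
So PurF is produced and active.
With repressor PurF bound, *vorC* is not transcribed.
So VorC is not produced.
No repressor is bound and KulR is active, so *kulP* is transcribed.
→ *kulP* is ON in B.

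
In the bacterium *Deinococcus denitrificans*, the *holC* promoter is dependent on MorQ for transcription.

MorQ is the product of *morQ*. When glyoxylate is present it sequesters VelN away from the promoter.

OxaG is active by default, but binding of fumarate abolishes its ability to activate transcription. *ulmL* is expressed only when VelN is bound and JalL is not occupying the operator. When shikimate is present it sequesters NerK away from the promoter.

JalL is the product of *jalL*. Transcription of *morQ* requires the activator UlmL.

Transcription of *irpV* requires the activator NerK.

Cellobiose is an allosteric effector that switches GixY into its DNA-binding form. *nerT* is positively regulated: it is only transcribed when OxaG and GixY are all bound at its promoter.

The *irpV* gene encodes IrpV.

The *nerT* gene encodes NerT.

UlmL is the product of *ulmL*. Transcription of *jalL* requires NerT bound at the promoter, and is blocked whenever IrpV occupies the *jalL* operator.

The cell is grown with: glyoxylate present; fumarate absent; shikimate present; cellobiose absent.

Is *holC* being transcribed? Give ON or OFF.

Shikimate is present, so NerK is inactive.
Required activator NerK is absent, so *irpV* is not transcribed.
So IrpV is not produced.
Fumarate is absent, so OxaG is active.
Cellobiose is absent, so GixY is inactive.
Required activator GixY is absent, so *nerT* is not transcribed.
So NerT is not produced.
Required activator NerT is absent, so *jalL* is not transcribed.
So JalL is not produced.
Glyoxylate is present, so VelN is inactive.
Required activator VelN is absent, so *ulmL* is not transcribed.
So UlmL is not produced.
Required activator UlmL is absent, so *morQ* is not transcribed.
So MorQ is not produced.
Required activator MorQ is absent, so *holC* is not transcribed.

OFF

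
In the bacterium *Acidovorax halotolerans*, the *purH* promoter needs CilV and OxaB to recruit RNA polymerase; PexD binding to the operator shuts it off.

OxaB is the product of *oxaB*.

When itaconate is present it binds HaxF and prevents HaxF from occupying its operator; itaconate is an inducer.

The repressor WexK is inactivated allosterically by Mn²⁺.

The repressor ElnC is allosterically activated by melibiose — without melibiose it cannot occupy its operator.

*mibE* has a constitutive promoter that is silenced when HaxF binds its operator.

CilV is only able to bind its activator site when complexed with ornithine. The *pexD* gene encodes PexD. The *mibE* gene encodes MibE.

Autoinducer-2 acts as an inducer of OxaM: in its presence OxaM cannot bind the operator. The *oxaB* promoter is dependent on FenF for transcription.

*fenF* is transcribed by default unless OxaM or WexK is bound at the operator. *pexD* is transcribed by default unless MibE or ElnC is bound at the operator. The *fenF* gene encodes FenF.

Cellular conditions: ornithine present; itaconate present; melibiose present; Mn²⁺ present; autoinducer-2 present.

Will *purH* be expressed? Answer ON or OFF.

Ornithine is present, so CilV is active.
Autoinducer-2 is present, so OxaM is inactive.
Mn²⁺ is present, so WexK is inactive.
With no repressor bound, *fenF* is transcribed.
So FenF is produced and active.
No repressor is bound and FenF is active, so *oxaB* is transcribed.
So OxaB is produced and active.
Itaconate is present, so HaxF is inactive.
With no repressor bound, *mibE* is transcribed.
So MibE is produced and active.
Melibiose is present, so ElnC is active.
With repressor MibE bound, *pexD* is not transcribed.
So PexD is not produced.
No repressor is bound and CilV and OxaB are active, so *purH* is transcribed.

ON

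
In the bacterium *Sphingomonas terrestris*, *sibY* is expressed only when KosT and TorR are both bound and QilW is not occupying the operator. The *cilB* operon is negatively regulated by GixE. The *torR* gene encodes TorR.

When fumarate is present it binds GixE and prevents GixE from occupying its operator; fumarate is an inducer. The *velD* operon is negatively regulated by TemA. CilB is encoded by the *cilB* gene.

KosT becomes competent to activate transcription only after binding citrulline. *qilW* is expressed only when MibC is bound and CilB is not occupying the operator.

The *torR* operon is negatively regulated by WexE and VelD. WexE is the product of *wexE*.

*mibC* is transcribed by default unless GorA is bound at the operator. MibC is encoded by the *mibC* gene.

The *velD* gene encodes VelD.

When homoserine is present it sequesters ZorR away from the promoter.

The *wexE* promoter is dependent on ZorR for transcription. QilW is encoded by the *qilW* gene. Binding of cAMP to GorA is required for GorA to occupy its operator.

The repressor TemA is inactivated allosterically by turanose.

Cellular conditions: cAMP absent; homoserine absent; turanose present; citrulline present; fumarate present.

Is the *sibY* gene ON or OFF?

OFF

cAMP is absent, so GorA is inactive.
With no repressor bound, *mibC* is transcribed.
So MibC is produced and active.
Fumarate is present, so GixE is inactive.
With no repressor bound, *cilB* is transcribed.
So CilB is produced and active.
With repressor CilB bound, *qilW* is not transcribed.
So QilW is not produced.
Citrulline is present, so KosT is active.
Homoserine is absent, so ZorR is active.
No repressor is bound and ZorR is active, so *wexE* is transcribed.
So WexE is produced and active.
Turanose is present, so TemA is inactive.
With no repressor bound, *velD* is transcribed.
So VelD is produced and active.
With repressor WexE bound, *torR* is not transcribed.
So TorR is not produced.
Required activator TorR is absent, so *sibY* is not transcribed.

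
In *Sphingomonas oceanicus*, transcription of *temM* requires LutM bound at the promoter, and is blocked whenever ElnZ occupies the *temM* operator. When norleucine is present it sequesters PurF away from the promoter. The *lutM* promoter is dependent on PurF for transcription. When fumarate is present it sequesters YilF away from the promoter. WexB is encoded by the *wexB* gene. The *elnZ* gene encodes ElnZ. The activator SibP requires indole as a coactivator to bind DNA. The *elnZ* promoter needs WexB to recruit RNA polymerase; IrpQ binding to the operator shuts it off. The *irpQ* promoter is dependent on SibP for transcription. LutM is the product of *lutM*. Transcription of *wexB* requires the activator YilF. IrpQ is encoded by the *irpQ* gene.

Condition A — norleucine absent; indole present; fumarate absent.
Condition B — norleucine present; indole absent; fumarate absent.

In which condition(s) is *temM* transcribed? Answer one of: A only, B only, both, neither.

Condition A:
Norleucine is absent, so PurF is active.
No repressor is bound and PurF is active, so *lutM* is transcribed.
So LutM is produced and active.
Indole is present, so SibP is active.
No repressor is bound and SibP is active, so *irpQ* is transcribed.
So IrpQ is produced and active.
Fumarate is absent, so YilF is active.
No repressor is bound and YilF is active, so *wexB* is transcribed.
So WexB is produced and active.
With repressor IrpQ bound, *elnZ* is not transcribed.
So ElnZ is not produced.
No repressor is bound and LutM is active, so *temM* is transcribed.
→ *temM* is ON in A.
Condition B:
Norleucine is present, so PurF is inactive.
Required activator PurF is absent, so *lutM* is not transcribed.
So LutM is not produced.
Indole is absent, so SibP is inactive.
Required activator SibP is absent, so *irpQ* is not transcribed.
So IrpQ is not produced.
Fumarate is absent, so YilF is active.
No repressor is bound and YilF is active, so *wexB* is transcribed.
So WexB is produced and active.
No repressor is bound and WexB is active, so *elnZ* is transcribed.
So ElnZ is produced and active.
With repressor ElnZ bound, *temM* is not transcribed.
→ *temM* is OFF in B.

A only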